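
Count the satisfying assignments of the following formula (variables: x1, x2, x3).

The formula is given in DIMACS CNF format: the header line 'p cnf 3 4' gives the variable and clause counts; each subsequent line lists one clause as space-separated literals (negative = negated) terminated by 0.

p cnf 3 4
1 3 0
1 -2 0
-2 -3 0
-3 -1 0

There are 2^3 = 8 truth assignments over (x1, x2, x3).
Check each against the 4 clauses (columns in the order x1, x2, x3):
  F F F  ✗ fails (x1 ∨ x3)
  F F T  ✓ satisfies all
  F T F  ✗ fails (x1 ∨ x3)
  F T T  ✗ fails (x1 ∨ ¬x2)
  T F F  ✓ satisfies all
  T F T  ✗ fails (¬x3 ∨ ¬x1)
  T T F  ✓ satisfies all
  T T T  ✗ fails (¬x2 ∨ ¬x3)
3 of the 8 rows are models.

3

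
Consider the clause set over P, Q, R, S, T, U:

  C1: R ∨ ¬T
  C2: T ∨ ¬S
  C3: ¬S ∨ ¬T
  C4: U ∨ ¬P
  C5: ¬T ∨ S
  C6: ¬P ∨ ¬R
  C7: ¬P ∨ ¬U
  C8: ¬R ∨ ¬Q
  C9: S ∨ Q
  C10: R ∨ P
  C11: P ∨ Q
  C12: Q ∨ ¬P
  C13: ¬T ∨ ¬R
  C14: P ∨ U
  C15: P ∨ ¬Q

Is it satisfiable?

Try R = True.
From the singleton clause (¬P), P = False.
From the singleton clause (¬Q), Q = False.
Now (Q) is unsatisfied and unit — conflict.
Undo R and try R = False.
From the singleton clause (¬T), T = False.
From the singleton clause (¬S), S = False.
From the singleton clause (Q), Q = True.
From the singleton clause (P), P = True.
From the singleton clause (U), U = True.
Now (¬U) is unsatisfied and unit — conflict.
Both values of R lead to a conflict.
No assignment satisfies every clause.

Unsatisfiable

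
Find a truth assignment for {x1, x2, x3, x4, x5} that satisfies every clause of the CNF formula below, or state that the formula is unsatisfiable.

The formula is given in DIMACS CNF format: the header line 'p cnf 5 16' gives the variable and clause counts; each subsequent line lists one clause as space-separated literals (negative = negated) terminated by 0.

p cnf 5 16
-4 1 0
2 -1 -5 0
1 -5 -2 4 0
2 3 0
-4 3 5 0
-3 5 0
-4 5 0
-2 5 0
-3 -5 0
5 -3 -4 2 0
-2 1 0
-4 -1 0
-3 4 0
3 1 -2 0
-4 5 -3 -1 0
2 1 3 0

Try x4 = False.
From the singleton clause (¬x3), x3 = False.
From the singleton clause (x2), x2 = True.
From the singleton clause (x5), x5 = True.
From the singleton clause (x1), x1 = True.
All clauses are satisfied.

x1 ↦ True, x2 ↦ True, x3 ↦ False, x4 ↦ False, x5 ↦ True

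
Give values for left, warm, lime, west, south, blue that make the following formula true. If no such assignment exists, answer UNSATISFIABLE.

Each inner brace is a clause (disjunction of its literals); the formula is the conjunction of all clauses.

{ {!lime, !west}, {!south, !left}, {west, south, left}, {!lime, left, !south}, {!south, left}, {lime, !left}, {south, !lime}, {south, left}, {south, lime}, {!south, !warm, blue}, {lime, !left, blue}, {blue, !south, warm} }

Case lime = false:
Unit clause (!left) forces left = false.
Unit clause (!south) forces south = false.
Now (south) is unsatisfied and unit — conflict.
Undo lime and try lime = true.
Unit clause (!west) forces west = false.
Unit clause (south) forces south = true.
Unit clause (!left) forces left = false.
Now (left) is unsatisfied and unit — conflict.
Either choice for lime ends in contradiction.

UNSATISFIABLE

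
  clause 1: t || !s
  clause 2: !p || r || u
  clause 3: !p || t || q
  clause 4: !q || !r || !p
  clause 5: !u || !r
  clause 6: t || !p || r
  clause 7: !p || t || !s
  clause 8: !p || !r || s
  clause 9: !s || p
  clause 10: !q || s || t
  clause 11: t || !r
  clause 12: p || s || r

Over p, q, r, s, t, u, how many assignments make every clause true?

There are 2^6 = 64 truth assignments over (p, q, r, s, t, u).
Split on q. With q = true, the clauses containing q are satisfied and !q drops from the rest; 3 of the 2^5 = 32 assignments to the other variables satisfy what remains.
With q = false, by the same count on the reduced clause set, 4 assignments work.
(One model: p=F, q=F, r=T, s=F, t=T, u=F.)
Total: 3 + 4 = 7.

7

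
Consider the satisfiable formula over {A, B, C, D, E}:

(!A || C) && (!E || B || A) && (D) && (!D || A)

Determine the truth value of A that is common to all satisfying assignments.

True

Suppose A = false.
The clause (D) is unit, so D = true.
That conflicts with the unit clause (!D).
So every satisfying assignment has A = True.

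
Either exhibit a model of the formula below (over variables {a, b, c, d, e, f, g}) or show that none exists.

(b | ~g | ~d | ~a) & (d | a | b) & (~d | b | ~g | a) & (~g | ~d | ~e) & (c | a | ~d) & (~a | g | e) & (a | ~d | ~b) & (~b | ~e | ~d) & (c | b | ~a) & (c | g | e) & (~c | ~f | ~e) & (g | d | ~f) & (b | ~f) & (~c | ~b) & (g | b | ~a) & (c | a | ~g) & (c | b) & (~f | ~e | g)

a: 1; b: 1; c: 0; d: 0; e: 0; f: 1; g: 1

Branch on b: set b = 1.
(~c) alone gives c = 0.
Branch on a: set a = 1.
Branch on g: set g = 1.
Branch on d: set d = 0.
Every clause is now satisfied; e, f are unconstrained.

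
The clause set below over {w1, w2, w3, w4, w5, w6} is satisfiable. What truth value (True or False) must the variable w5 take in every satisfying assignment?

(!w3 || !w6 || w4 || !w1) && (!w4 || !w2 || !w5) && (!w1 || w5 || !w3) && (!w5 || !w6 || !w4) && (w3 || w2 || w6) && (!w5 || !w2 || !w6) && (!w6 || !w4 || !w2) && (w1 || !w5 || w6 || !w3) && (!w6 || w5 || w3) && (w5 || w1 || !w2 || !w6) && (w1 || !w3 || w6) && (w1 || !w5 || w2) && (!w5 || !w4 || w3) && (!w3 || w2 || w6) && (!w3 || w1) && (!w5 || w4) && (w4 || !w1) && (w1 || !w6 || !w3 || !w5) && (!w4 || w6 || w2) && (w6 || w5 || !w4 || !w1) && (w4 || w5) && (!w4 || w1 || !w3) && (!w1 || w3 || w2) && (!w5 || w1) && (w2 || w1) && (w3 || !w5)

False

Suppose w5 = true.
(w4) alone gives w4 = true.
(!w2) alone gives w2 = false.
(!w6) alone gives w6 = false.
But (w6) is also a unit clause — contradiction.
So every satisfying assignment has w5 = False.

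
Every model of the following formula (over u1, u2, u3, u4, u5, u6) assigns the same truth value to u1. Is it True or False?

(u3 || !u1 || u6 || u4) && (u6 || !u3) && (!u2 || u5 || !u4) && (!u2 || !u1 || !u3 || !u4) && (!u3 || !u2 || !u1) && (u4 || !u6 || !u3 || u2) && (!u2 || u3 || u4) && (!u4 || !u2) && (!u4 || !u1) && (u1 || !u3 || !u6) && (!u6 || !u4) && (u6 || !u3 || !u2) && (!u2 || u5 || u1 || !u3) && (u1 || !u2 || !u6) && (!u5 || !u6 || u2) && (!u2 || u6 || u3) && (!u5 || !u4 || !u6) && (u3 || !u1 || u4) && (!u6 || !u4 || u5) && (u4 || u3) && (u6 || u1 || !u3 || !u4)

False

Suppose u1 = true.
The clause (!u4) is unit, so u4 = false.
The clause (u3) is unit, so u3 = true.
The clause (u6) is unit, so u6 = true.
The clause (!u2) is unit, so u2 = false.
But (u2) is also a unit clause — contradiction.
So every satisfying assignment has u1 = False.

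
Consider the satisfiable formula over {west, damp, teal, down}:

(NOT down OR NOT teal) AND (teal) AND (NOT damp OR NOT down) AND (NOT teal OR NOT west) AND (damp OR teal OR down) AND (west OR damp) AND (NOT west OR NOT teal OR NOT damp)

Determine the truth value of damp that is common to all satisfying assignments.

True

Suppose damp = false.
Unit clause (teal) forces teal = true.
Unit clause (NOT down) forces down = false.
Unit clause (NOT west) forces west = false.
That conflicts with the unit clause (west).
So every satisfying assignment has damp = True.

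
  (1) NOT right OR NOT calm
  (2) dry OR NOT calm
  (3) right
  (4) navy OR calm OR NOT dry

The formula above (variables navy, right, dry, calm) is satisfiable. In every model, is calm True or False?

False

Suppose calm = true.
(NOT right) alone gives right = false.
That conflicts with the unit clause (right).
So every satisfying assignment has calm = False.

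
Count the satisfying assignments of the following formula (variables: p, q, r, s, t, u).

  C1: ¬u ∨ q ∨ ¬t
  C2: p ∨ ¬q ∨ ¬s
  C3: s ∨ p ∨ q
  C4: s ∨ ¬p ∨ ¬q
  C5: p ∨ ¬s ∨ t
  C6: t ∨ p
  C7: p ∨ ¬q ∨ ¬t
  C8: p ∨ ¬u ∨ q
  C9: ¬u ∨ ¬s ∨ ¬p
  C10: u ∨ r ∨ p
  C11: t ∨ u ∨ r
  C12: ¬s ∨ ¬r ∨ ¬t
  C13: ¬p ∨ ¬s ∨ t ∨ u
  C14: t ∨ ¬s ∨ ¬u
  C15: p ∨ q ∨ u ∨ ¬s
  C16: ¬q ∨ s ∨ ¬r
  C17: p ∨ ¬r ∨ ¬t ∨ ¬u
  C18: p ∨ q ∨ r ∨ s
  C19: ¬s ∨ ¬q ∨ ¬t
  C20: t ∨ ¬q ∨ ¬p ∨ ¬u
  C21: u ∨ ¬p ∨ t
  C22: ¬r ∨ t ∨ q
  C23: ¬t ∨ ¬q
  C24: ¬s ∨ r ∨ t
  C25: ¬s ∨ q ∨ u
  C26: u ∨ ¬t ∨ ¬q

3

There are 2^6 = 64 truth assignments over (p, q, r, s, t, u).
Split on p. With p = True, the clauses containing p are satisfied and ¬p drops from the rest; 3 of the 2^5 = 32 assignments to the other variables satisfy what remains.
With p = False, by the same count on the reduced clause set, 0 assignments work.
(One model: p=T, q=F, r=F, s=F, t=F, u=T.)
Total: 3 + 0 = 3.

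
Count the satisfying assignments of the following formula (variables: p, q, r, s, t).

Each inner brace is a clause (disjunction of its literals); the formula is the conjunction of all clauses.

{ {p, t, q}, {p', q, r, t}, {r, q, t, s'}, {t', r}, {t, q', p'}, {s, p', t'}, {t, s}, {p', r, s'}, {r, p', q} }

There are 2^5 = 32 truth assignments over (p, q, r, s, t).
Split on p. With p = 1, the clauses containing p are satisfied and p' drops from the rest; 3 of the 2^4 = 16 assignments to the other variables satisfy what remains.
With p = 0, by the same count on the reduced clause set, 6 assignments work.
Total: 3 + 6 = 9.

9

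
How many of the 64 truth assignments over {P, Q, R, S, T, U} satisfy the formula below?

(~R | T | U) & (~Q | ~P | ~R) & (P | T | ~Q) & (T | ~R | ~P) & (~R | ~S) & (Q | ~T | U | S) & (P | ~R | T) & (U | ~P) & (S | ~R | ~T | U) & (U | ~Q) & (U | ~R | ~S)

20

There are 2^6 = 64 truth assignments over (P, Q, R, S, T, U).
Split on S. With S = 1, the clauses containing S are satisfied and ~S drops from the rest; 9 of the 2^5 = 32 assignments to the other variables satisfy what remains.
With S = 0, by the same count on the reduced clause set, 11 assignments work.
Total: 9 + 11 = 20.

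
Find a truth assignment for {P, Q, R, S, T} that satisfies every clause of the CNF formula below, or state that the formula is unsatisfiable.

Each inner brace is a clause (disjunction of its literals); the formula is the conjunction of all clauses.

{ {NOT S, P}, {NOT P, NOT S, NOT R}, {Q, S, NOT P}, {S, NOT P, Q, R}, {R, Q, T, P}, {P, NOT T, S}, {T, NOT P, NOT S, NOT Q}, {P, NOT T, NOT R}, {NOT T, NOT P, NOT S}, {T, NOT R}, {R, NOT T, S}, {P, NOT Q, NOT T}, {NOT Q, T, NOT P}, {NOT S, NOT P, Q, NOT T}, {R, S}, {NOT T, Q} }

Branch on S: set S = true.
The clause (P) is unit, so P = true.
The clause (NOT R) is unit, so R = false.
The clause (NOT T) is unit, so T = false.
The clause (NOT Q) is unit, so Q = false.
All clauses are satisfied.

P: true, Q: false, R: false, S: true, T: false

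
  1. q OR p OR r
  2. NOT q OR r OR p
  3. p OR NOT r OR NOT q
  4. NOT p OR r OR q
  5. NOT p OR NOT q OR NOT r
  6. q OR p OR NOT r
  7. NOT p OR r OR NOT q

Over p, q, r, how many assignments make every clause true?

There are 2^3 = 8 truth assignments over (p, q, r).
Check each against the 7 clauses (columns in the order p, q, r):
  F F F  ✗ fails (q OR p OR r)
  F F T  ✗ fails (q OR p OR NOT r)
  F T F  ✗ fails (NOT q OR r OR p)
  F T T  ✗ fails (p OR NOT r OR NOT q)
  T F F  ✗ fails (NOT p OR r OR q)
  T F T  ✓ satisfies all
  T T F  ✗ fails (NOT p OR r OR NOT q)
  T T T  ✗ fails (NOT p OR NOT q OR NOT r)
1 of the 8 rows is a model.

1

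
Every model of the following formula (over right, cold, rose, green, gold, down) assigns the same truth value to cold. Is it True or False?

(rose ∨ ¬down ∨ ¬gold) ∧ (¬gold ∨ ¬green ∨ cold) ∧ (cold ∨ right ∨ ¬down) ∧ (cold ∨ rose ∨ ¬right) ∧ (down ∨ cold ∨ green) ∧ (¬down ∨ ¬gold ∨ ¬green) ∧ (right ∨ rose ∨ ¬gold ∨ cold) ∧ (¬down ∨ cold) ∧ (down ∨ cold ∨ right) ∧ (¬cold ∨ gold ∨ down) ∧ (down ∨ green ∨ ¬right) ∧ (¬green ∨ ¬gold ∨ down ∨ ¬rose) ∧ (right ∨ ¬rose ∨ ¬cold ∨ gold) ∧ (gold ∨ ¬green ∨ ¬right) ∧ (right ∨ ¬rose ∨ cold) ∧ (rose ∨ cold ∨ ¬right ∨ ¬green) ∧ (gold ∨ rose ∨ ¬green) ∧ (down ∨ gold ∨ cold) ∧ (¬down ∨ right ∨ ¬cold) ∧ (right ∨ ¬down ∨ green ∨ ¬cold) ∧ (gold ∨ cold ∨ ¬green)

Suppose cold = False.
Unit clause (¬down) forces down = False.
Unit clause (green) forces green = True.
Unit clause (¬gold) forces gold = False.
But (gold) is also a unit clause — contradiction.
So every satisfying assignment has cold = True.

True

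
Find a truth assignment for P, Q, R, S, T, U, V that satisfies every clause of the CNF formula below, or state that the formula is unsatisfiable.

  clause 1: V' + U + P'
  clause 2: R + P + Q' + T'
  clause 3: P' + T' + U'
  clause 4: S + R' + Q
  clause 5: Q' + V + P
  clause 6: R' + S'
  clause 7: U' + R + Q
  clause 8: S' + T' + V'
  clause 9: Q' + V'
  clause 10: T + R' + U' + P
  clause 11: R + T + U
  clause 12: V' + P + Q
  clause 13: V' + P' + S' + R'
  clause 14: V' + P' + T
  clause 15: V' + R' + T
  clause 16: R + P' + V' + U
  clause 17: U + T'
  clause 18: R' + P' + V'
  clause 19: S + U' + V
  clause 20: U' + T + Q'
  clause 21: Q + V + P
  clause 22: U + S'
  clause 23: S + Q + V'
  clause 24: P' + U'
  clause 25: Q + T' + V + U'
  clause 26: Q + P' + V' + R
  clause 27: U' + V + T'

P ↦ 1; Q ↦ 1; R ↦ 1; S ↦ 0; T ↦ 0; U ↦ 0; V ↦ 0

Branch on R: set R = 1.
(S') alone gives S = 0.
(Q) alone gives Q = 1.
(V') alone gives V = 0.
(P) alone gives P = 1.
(U') alone gives U = 0.
(T') alone gives T = 0.
This assignment satisfies each clause.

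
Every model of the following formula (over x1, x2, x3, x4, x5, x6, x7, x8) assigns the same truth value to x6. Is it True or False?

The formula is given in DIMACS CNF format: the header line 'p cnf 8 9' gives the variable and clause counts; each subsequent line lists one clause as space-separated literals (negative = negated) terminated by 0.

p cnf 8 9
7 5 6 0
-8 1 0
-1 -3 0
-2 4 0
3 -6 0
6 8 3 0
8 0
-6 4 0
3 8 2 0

Suppose x6 = True.
(x3) alone gives x3 = True.
(¬x1) alone gives x1 = False.
(¬x8) alone gives x8 = False.
But (x8) is also a unit clause — contradiction.
So every satisfying assignment has x6 = False.

False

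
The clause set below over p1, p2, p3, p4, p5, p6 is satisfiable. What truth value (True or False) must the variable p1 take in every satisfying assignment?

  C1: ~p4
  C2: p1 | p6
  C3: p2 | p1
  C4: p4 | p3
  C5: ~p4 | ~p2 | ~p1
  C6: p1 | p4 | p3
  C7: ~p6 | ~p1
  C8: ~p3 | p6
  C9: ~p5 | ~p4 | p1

Suppose p1 = 1.
The clause (~p4) is unit, so p4 = 0.
The clause (p3) is unit, so p3 = 1.
The clause (~p6) is unit, so p6 = 0.
Now (p6) is unsatisfied and unit — conflict.
So every satisfying assignment has p1 = False.

False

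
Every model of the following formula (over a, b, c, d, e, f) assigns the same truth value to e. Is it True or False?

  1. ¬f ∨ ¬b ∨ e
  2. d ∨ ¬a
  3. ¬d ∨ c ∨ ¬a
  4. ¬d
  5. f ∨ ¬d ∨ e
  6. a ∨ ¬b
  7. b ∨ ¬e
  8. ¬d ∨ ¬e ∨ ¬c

False

Suppose e = True.
From the singleton clause (¬d), d = False.
From the singleton clause (¬a), a = False.
From the singleton clause (¬b), b = False.
Now (b) is unsatisfied and unit — conflict.
So every satisfying assignment has e = False.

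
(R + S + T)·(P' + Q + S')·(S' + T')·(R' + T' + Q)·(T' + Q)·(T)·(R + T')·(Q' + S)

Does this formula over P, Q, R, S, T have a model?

Unsatisfiable

From the singleton clause (T), T = 1.
From the singleton clause (S'), S = 0.
From the singleton clause (Q), Q = 1.
But (Q') is also a unit clause — contradiction.
No assignment satisfies every clause.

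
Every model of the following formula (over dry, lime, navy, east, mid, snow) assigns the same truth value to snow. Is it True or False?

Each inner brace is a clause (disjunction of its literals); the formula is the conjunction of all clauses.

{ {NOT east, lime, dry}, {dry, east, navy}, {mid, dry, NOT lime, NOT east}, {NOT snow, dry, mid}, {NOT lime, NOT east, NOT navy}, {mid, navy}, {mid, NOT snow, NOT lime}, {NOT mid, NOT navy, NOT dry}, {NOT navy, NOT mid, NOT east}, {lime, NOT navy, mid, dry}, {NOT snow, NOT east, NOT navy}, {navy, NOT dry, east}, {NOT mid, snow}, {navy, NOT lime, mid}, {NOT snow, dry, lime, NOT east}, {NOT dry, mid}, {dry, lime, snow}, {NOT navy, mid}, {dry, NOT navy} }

Suppose snow = false.
Unit clause (NOT mid) forces mid = false.
Unit clause (navy) forces navy = true.
That conflicts with the unit clause (NOT navy).
So every satisfying assignment has snow = True.

True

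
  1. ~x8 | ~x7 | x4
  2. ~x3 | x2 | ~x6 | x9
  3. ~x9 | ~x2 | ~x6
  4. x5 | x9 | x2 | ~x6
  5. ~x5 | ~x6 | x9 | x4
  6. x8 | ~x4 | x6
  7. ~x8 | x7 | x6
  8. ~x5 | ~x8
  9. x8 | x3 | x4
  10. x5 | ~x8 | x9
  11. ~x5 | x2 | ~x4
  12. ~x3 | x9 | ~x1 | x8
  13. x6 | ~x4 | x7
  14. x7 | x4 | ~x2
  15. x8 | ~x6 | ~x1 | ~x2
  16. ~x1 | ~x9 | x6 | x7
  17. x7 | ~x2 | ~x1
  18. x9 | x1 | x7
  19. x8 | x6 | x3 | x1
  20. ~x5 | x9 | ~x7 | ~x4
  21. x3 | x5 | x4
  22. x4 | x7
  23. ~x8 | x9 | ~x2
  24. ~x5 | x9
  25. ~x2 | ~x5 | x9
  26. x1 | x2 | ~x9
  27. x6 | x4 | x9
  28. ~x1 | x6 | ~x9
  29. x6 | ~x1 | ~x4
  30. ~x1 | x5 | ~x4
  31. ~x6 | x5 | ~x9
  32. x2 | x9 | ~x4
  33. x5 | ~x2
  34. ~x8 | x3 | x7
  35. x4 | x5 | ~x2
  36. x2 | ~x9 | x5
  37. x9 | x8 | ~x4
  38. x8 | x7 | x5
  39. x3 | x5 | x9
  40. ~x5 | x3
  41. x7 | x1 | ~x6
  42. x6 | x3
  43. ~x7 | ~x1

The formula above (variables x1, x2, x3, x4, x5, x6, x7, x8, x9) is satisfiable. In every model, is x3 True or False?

True

Suppose x3 = 0.
(~x5) alone gives x5 = 0.
(x4) alone gives x4 = 1.
(~x1) alone gives x1 = 0.
(~x2) alone gives x2 = 0.
(~x9) alone gives x9 = 0.
That conflicts with the unit clause (x9).
So every satisfying assignment has x3 = True.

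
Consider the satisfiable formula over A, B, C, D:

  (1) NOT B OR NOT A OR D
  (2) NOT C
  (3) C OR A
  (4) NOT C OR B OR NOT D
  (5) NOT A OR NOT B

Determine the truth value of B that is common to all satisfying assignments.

Suppose B = true.
From the singleton clause (NOT C), C = false.
From the singleton clause (A), A = true.
That conflicts with the unit clause (NOT A).
So every satisfying assignment has B = False.

False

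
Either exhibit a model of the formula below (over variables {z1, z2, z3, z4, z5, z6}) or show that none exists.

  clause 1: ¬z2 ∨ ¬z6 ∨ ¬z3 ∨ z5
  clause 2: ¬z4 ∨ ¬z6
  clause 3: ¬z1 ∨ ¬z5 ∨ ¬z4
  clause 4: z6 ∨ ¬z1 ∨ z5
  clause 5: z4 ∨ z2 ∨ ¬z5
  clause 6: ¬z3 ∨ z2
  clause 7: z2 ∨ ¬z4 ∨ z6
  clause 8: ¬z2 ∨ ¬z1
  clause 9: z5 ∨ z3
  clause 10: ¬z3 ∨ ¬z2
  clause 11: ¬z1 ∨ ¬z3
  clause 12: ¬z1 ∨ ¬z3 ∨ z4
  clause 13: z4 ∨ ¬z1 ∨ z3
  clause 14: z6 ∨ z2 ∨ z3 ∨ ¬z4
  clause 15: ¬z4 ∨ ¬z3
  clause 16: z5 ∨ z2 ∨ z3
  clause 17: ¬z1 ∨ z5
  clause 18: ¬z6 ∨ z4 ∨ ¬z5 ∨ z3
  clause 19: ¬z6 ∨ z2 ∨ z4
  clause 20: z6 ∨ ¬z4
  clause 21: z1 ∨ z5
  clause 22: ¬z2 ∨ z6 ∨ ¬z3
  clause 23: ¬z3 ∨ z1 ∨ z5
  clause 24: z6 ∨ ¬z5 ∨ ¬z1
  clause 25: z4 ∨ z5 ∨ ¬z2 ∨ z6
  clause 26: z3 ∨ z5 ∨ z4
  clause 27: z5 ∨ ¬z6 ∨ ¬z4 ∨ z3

z1=False; z2=True; z3=False; z4=False; z5=True; z6=False

Try z4 = False.
Try z2 = True.
The clause (¬z1) is unit, so z1 = False.
The clause (¬z3) is unit, so z3 = False.
The clause (z5) is unit, so z5 = True.
The clause (¬z6) is unit, so z6 = False.
Every clause now holds.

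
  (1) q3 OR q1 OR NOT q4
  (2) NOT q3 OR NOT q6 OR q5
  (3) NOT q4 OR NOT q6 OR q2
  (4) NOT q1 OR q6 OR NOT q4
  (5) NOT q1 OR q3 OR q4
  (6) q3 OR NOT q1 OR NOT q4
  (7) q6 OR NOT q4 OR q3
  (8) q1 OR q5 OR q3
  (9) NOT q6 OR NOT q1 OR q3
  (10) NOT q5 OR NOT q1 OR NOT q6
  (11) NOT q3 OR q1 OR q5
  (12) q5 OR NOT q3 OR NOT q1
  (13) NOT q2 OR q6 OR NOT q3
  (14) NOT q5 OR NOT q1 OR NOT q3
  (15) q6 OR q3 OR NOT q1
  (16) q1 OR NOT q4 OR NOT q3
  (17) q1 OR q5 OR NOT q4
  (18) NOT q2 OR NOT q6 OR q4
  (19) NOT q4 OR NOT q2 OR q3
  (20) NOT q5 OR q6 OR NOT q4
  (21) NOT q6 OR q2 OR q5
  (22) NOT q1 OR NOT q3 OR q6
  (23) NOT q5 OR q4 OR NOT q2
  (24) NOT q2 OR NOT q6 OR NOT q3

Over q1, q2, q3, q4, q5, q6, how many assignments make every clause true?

4

There are 2^6 = 64 truth assignments over (q1, q2, q3, q4, q5, q6).
Split on q5. With q5 = true, the clauses containing q5 are satisfied and NOT q5 drops from the rest; 4 of the 2^5 = 32 assignments to the other variables satisfy what remains.
With q5 = false, by the same count on the reduced clause set, 0 assignments work.
Total: 4 + 0 = 4.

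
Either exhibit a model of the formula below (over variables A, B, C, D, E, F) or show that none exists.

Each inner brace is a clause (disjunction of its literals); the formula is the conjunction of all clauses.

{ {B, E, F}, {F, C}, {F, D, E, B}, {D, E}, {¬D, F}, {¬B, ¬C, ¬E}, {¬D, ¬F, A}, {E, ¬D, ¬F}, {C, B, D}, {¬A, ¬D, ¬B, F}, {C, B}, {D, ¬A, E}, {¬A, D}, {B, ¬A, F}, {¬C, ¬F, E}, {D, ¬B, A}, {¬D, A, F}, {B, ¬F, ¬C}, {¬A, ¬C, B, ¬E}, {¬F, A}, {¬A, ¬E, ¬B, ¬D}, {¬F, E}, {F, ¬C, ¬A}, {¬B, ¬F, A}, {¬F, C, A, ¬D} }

A: False, B: False, C: True, D: False, E: True, F: False

Suppose F = False.
The clause (C) is unit, so C = True.
The clause (¬D) is unit, so D = False.
The clause (E) is unit, so E = True.
The clause (¬B) is unit, so B = False.
The clause (¬A) is unit, so A = False.
Every clause now holds.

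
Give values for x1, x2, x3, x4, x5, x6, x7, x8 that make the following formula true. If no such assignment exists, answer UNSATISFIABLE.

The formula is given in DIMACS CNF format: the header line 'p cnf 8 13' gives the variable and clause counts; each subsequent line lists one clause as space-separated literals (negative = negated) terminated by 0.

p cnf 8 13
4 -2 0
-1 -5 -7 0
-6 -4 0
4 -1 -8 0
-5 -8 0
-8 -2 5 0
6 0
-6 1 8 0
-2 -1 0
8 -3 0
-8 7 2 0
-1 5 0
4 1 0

x1 ↦ True; x2 ↦ False; x3 ↦ False; x4 ↦ False; x5 ↦ True; x6 ↦ True; x7 ↦ False; x8 ↦ False

From the singleton clause (x6), x6 = True.
From the singleton clause (¬x4), x4 = False.
From the singleton clause (¬x2), x2 = False.
From the singleton clause (x1), x1 = True.
From the singleton clause (¬x8), x8 = False.
From the singleton clause (¬x3), x3 = False.
From the singleton clause (x5), x5 = True.
From the singleton clause (¬x7), x7 = False.
All clauses are satisfied.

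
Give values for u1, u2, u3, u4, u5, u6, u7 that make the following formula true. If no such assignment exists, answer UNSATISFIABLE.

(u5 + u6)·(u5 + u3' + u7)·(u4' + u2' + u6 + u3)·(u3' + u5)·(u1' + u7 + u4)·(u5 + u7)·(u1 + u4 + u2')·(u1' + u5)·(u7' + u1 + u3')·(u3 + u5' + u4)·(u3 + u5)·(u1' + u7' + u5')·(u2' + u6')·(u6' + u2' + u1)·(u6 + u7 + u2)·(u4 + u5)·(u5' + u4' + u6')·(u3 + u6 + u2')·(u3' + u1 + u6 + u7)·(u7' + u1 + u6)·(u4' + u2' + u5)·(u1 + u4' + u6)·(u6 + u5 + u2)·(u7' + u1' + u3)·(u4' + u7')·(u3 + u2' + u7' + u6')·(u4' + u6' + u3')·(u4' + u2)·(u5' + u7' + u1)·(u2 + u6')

u1: 1; u2: 1; u3: 1; u4: 1; u5: 1; u6: 0; u7: 0

Try u5 = 1.
Try u3 = 1.
Try u7 = 0.
Try u1 = 1.
(u4) alone gives u4 = 1.
(u6') alone gives u6 = 0.
(u2) alone gives u2 = 1.
This assignment satisfies each clause.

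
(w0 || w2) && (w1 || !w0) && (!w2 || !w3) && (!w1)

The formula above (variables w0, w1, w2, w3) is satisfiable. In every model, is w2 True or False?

Suppose w2 = false.
Unit clause (w0) forces w0 = true.
Unit clause (w1) forces w1 = true.
Now (!w1) is unsatisfied and unit — conflict.
So every satisfying assignment has w2 = True.

True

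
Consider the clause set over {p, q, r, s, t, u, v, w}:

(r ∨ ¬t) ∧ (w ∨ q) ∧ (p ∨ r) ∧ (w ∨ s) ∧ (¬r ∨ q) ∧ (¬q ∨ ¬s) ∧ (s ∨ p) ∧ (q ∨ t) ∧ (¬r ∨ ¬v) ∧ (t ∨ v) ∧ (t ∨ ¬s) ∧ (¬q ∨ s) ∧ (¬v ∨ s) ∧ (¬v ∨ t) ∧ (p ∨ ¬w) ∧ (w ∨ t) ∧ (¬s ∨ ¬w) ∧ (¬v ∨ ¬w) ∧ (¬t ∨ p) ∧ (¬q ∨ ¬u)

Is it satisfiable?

Unsatisfiable

Branch on r: set r = True.
From the singleton clause (q), q = True.
From the singleton clause (¬s), s = False.
That conflicts with the unit clause (s).
Backtrack on r: now try r = False.
From the singleton clause (¬t), t = False.
From the singleton clause (p), p = True.
From the singleton clause (q), q = True.
From the singleton clause (¬s), s = False.
That conflicts with the unit clause (s).
Either choice for r ends in contradiction.
No assignment satisfies every clause.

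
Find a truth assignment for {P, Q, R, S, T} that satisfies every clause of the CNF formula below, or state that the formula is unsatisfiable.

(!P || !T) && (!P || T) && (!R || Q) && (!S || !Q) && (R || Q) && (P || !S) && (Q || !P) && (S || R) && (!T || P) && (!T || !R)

Try P = false.
The clause (!S) is unit, so S = false.
The clause (R) is unit, so R = true.
The clause (Q) is unit, so Q = true.
The clause (!T) is unit, so T = false.
Every clause now holds.

P ↦ false, Q ↦ true, R ↦ true, S ↦ false, T ↦ false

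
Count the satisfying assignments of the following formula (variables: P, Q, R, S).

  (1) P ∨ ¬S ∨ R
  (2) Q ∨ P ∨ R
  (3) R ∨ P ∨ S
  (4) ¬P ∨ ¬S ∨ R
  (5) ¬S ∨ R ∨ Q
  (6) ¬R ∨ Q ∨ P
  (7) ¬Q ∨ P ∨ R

8

There are 2^4 = 16 truth assignments over (P, Q, R, S).
Check each against the 7 clauses (columns in the order P, Q, R, S):
  F F F F  ✗ fails (Q ∨ P ∨ R)
  F F F T  ✗ fails (P ∨ ¬S ∨ R)
  F F T F  ✗ fails (¬R ∨ Q ∨ P)
  F F T T  ✗ fails (¬R ∨ Q ∨ P)
  F T F F  ✗ fails (R ∨ P ∨ S)
  F T F T  ✗ fails (P ∨ ¬S ∨ R)
  F T T F  ✓ satisfies all
  F T T T  ✓ satisfies all
  T F F F  ✓ satisfies all
  T F F T  ✗ fails (¬P ∨ ¬S ∨ R)
  T F T F  ✓ satisfies all
  T F T T  ✓ satisfies all
  T T F F  ✓ satisfies all
  T T F T  ✗ fails (¬P ∨ ¬S ∨ R)
  T T T F  ✓ satisfies all
  T T T T  ✓ satisfies all
8 of the 16 rows are models.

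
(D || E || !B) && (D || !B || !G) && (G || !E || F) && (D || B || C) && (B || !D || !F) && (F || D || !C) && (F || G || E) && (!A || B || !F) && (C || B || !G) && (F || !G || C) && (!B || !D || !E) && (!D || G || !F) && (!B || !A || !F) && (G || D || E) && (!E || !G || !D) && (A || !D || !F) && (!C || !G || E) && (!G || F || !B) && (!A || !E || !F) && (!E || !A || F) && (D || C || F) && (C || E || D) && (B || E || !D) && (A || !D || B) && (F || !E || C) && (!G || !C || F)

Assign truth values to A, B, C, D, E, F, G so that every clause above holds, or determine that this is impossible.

A: false,  B: true,  C: true,  D: false,  E: true,  F: true,  G: false

Branch on D: set D = false.
Branch on E: set E = true.
Branch on B: set B = true.
The clause (!G) is unit, so G = false.
The clause (F) is unit, so F = true.
The clause (!A) is unit, so A = false.
No clause remains; C is free.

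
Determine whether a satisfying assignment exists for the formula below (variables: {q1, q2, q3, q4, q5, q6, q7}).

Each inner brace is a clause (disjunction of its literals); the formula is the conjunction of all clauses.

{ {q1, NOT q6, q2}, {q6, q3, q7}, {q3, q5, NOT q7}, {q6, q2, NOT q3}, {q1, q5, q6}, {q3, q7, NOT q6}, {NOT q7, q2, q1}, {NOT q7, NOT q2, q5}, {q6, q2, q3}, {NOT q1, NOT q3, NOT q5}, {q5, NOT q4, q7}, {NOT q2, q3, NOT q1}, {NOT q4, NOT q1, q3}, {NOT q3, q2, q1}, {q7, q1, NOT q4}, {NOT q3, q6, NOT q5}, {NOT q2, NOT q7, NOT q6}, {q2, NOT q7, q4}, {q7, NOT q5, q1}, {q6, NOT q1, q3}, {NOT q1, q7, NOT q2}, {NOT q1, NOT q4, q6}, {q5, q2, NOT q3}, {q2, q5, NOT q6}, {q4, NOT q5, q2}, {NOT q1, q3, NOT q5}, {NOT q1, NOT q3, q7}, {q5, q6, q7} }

Yes

Suppose q1 = false.
Suppose q6 = false.
From the singleton clause (q5), q5 = true.
From the singleton clause (NOT q3), q3 = false.
From the singleton clause (q7), q7 = true.
From the singleton clause (q2), q2 = true.
All clauses hold; q4 can take either value.
A satisfying assignment: q1: false; q2: true; q3: false; q4: false; q5: true; q6: false; q7: true.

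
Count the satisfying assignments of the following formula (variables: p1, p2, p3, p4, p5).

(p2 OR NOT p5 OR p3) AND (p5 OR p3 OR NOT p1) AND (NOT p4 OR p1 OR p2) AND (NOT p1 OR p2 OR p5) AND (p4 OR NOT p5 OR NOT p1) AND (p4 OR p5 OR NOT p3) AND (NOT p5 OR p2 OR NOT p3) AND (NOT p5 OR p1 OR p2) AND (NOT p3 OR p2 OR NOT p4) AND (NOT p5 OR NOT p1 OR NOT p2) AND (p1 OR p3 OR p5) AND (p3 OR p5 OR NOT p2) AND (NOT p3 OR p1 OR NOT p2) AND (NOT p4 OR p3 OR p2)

There are 2^5 = 32 truth assignments over (p1, p2, p3, p4, p5).
Split on p2. With p2 = true, the clauses containing p2 are satisfied and NOT p2 drops from the rest; 3 of the 2^4 = 16 assignments to the other variables satisfy what remains.
With p2 = false, by the same count on the reduced clause set, 0 assignments work.
Total: 3 + 0 = 3.

3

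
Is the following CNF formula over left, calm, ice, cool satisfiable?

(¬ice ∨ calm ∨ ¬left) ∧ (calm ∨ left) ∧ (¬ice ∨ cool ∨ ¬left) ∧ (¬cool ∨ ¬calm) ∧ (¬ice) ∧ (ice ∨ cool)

Satisfiable

Unit clause (¬ice) forces ice = False.
Unit clause (cool) forces cool = True.
Unit clause (¬calm) forces calm = False.
Unit clause (left) forces left = True.
This assignment satisfies each clause.
A satisfying assignment: left=True; calm=False; ice=False; cool=True.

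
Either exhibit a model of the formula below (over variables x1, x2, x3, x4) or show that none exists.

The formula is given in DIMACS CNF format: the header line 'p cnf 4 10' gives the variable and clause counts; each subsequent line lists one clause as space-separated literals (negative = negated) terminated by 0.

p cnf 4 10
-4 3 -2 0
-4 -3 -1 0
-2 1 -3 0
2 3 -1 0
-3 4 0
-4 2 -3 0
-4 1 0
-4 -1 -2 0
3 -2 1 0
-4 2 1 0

Case x3 = False:
Case x4 = False:
Case x2 = False:
The clause (¬x1) is unit, so x1 = False.
Every clause now holds.

x1 ↦ False,  x2 ↦ False,  x3 ↦ False,  x4 ↦ False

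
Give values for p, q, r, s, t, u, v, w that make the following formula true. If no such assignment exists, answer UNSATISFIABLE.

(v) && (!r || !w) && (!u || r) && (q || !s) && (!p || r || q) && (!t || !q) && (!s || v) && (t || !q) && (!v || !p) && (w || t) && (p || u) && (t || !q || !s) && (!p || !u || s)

From the singleton clause (v), v = true.
From the singleton clause (!p), p = false.
From the singleton clause (u), u = true.
From the singleton clause (r), r = true.
From the singleton clause (!w), w = false.
From the singleton clause (t), t = true.
From the singleton clause (!q), q = false.
From the singleton clause (!s), s = false.
This assignment satisfies each clause.

p=false; q=false; r=true; s=false; t=true; u=true; v=true; w=false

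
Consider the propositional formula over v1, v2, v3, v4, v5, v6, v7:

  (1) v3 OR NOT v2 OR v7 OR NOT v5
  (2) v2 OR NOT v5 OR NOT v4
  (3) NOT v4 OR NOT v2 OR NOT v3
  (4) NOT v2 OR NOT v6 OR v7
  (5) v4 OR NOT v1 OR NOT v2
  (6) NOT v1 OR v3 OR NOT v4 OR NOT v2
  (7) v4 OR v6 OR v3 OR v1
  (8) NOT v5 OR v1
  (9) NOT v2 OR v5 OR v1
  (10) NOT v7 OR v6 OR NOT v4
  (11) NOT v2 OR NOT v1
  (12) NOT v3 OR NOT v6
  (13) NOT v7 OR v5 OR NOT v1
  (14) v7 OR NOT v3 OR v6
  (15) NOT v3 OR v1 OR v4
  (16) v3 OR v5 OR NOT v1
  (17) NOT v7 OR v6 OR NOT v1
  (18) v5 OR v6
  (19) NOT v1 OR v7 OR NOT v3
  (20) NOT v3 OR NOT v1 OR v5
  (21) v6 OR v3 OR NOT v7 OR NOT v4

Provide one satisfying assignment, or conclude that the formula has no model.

Try v5 = false.
(v6) alone gives v6 = true.
(NOT v3) alone gives v3 = false.
(NOT v1) alone gives v1 = false.
(NOT v2) alone gives v2 = false.
Every clause is now satisfied; v4, v7 are unconstrained.

v1=false; v2=false; v3=false; v4=false; v5=false; v6=true; v7=false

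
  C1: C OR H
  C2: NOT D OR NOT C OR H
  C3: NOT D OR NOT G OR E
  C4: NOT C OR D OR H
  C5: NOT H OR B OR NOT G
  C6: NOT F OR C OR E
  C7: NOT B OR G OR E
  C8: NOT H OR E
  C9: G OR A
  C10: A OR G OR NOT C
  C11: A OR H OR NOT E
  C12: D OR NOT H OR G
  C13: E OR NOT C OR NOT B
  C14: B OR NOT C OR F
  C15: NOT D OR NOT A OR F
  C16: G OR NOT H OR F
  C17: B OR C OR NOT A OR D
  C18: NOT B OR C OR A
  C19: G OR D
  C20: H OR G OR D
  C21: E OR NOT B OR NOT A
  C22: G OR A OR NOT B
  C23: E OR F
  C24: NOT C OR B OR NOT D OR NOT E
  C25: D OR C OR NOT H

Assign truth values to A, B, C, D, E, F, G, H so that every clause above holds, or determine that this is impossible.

A ↦ false, B ↦ true, C ↦ true, D ↦ true, E ↦ true, F ↦ false, G ↦ true, H ↦ true

Try C = true.
Try D = true.
From the singleton clause (H), H = true.
From the singleton clause (E), E = true.
From the singleton clause (B), B = true.
Try G = true.
Try A = false.
All clauses hold; F can take either value.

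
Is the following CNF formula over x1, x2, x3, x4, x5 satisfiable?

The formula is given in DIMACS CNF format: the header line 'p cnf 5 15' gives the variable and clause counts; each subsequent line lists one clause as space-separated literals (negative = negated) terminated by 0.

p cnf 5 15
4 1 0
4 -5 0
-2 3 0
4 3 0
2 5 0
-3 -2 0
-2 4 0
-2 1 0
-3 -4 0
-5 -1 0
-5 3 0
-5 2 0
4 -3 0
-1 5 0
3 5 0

Unsatisfiable

Branch on x4: set x4 = True.
The clause (¬x3) is unit, so x3 = False.
The clause (¬x2) is unit, so x2 = False.
The clause (x5) is unit, so x5 = True.
That conflicts with the unit clause (¬x5).
So x4 must be the other value — set x4 = False.
The clause (x1) is unit, so x1 = True.
The clause (¬x5) is unit, so x5 = False.
That conflicts with the unit clause (x5).
Neither x4 = True nor x4 = False works.
No assignment satisfies every clause.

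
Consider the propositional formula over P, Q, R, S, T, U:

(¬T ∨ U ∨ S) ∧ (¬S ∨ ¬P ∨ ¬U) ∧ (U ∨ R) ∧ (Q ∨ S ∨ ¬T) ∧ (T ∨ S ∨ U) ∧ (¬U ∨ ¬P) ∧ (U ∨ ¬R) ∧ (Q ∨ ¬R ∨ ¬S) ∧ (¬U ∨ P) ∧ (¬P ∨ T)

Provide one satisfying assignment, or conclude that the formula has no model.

Case U = True:
The clause (¬P) is unit, so P = False.
That conflicts with the unit clause (P).
That branch fails; take U = False instead.
The clause (R) is unit, so R = True.
That conflicts with the unit clause (¬R).
Both values of U lead to a conflict.

UNSATISFIABLE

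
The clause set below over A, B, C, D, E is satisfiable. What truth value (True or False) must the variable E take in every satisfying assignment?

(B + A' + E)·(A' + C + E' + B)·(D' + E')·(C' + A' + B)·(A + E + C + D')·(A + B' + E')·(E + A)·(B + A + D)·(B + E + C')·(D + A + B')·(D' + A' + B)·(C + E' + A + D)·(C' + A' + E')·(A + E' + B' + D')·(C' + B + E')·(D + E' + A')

False

Suppose E = 1.
From the singleton clause (D'), D = 0.
From the singleton clause (A'), A = 0.
From the singleton clause (B'), B = 0.
That conflicts with the unit clause (B).
So every satisfying assignment has E = False.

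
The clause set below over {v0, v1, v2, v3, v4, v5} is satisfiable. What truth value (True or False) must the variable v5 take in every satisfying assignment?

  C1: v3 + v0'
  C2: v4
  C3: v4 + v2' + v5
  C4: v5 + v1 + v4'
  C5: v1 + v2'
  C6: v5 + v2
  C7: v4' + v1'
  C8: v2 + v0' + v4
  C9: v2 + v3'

Suppose v5 = 0.
The clause (v4) is unit, so v4 = 1.
The clause (v1) is unit, so v1 = 1.
That conflicts with the unit clause (v1').
So every satisfying assignment has v5 = True.

True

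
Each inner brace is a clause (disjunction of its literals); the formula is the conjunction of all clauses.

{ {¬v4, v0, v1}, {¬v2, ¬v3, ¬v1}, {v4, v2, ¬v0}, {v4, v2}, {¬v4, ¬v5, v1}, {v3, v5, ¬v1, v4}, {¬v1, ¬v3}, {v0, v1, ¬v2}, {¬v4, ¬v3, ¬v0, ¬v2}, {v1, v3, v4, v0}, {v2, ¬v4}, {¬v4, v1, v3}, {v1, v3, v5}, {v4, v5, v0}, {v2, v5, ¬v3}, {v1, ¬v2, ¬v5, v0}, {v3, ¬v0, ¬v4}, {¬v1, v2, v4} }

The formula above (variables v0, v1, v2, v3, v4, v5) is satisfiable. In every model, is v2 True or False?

True

Suppose v2 = False.
The clause (v4) is unit, so v4 = True.
That conflicts with the unit clause (¬v4).
So every satisfying assignment has v2 = True.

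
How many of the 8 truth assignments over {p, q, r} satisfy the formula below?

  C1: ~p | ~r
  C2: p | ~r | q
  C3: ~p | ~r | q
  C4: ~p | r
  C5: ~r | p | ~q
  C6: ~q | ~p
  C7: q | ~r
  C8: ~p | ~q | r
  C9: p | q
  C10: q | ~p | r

There are 2^3 = 8 truth assignments over (p, q, r).
Check each against the 10 clauses (columns in the order p, q, r):
  F F F  ✗ fails (p | q)
  F F T  ✗ fails (p | ~r | q)
  F T F  ✓ satisfies all
  F T T  ✗ fails (~r | p | ~q)
  T F F  ✗ fails (~p | r)
  T F T  ✗ fails (~p | ~r)
  T T F  ✗ fails (~p | r)
  T T T  ✗ fails (~p | ~r)
1 of the 8 rows is a model.

1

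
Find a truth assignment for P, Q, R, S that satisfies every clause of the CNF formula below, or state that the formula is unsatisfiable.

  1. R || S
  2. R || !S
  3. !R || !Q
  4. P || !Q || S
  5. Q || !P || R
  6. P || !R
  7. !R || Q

Try R = true.
The clause (!Q) is unit, so Q = false.
Now (Q) is unsatisfied and unit — conflict.
That branch fails; take R = false instead.
The clause (S) is unit, so S = true.
Now (!S) is unsatisfied and unit — conflict.
Either choice for R ends in contradiction.

UNSATISFIABLE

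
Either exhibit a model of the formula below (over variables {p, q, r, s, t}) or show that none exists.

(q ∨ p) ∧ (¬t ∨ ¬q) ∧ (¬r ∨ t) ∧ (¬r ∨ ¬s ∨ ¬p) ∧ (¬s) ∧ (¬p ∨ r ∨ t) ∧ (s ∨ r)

p: True; q: False; r: True; s: False; t: True

Unit clause (¬s) forces s = False.
Unit clause (r) forces r = True.
Unit clause (t) forces t = True.
Unit clause (¬q) forces q = False.
Unit clause (p) forces p = True.
This assignment satisfies each clause.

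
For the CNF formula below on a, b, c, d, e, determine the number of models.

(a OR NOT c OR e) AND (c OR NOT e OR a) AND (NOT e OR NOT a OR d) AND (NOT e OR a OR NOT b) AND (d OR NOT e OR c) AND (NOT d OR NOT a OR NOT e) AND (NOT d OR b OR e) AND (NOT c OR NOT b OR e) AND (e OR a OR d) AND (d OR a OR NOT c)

There are 2^5 = 32 truth assignments over (a, b, c, d, e).
Split on b. With b = true, the clauses containing b are satisfied and NOT b drops from the rest; 3 of the 2^4 = 16 assignments to the other variables satisfy what remains.
With b = false, by the same count on the reduced clause set, 3 assignments work.
Total: 3 + 3 = 6.

6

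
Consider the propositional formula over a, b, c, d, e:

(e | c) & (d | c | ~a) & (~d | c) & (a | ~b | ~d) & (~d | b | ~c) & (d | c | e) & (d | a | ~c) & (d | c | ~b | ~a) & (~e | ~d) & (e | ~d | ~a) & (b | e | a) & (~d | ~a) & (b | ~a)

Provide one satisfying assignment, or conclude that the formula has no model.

Try e = 0.
(c) alone gives c = 1.
Try d = 0.
(a) alone gives a = 1.
(b) alone gives b = 1.
Every clause now holds.

a ↦ 1, b ↦ 1, c ↦ 1, d ↦ 0, e ↦ 0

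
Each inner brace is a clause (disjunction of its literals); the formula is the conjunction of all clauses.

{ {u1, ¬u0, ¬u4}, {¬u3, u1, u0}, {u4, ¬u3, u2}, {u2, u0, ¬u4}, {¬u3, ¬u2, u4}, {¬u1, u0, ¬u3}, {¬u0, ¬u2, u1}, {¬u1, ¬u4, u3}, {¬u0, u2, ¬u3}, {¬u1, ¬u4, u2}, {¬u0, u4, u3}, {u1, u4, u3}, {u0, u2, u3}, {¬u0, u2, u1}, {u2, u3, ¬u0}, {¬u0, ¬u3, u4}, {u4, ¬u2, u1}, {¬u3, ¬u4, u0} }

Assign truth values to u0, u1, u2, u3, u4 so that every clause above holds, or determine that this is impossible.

u0=False, u1=False, u2=True, u3=False, u4=True

Try u1 = False.
Try u0 = False.
The clause (¬u3) is unit, so u3 = False.
The clause (u4) is unit, so u4 = True.
The clause (u2) is unit, so u2 = True.
All clauses are satisfied.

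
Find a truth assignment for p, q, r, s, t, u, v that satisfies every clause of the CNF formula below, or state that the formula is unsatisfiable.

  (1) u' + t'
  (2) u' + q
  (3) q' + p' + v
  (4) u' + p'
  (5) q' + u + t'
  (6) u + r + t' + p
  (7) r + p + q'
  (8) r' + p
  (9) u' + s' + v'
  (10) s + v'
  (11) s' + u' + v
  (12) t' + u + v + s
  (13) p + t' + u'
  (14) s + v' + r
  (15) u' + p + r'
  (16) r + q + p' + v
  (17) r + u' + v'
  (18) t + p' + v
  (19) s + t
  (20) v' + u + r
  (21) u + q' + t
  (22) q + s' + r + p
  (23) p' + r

p=1,  q=0,  r=1,  s=1,  t=1,  u=0,  v=0

Try u = 0.
Try q = 0.
Try r = 1.
The clause (p) is unit, so p = 1.
Try s = 1.
Try t = 1.
Every clause is now satisfied; v is unconstrained.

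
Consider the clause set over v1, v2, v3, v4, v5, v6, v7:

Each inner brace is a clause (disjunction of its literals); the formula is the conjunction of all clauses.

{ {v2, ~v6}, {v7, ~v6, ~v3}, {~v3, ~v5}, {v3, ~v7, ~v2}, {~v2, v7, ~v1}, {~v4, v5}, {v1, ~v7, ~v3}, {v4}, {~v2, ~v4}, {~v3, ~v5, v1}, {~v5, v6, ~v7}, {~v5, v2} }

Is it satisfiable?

The clause (v4) is unit, so v4 = 1.
The clause (v5) is unit, so v5 = 1.
The clause (~v3) is unit, so v3 = 0.
The clause (~v2) is unit, so v2 = 0.
But (v2) is also a unit clause — contradiction.
No assignment satisfies every clause.

Unsatisfiable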